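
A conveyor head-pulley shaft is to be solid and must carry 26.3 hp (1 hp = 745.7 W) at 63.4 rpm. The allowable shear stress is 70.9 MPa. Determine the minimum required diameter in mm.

ω = 2π·63.4/60 = 6.639 rad/s, so T = P/ω = 26.3×745.7 / 6.639 = 2954 N·m.
For a solid shaft τ_max = 16T/(πd³), so d = (16T/(π τ_allow))^(1/3) = (16·2954/(π·7.09×10^7))^(1/3) = 0.05965 m.

59.6 mm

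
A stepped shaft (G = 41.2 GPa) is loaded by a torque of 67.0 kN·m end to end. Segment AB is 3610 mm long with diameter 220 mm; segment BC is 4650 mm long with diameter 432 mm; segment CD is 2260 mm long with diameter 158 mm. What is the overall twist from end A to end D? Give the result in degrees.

5.03°

J_AB = π(0.220)⁴/32 = 2.30×10^-4 m⁴; J_BC = π(0.432)⁴/32 = 3.42×10^-3 m⁴; J_CD = π(0.158)⁴/32 = 6.12×10^-5 m⁴.
θ = (T/G)·Σ L_i/J_i = (67000/41.2×10⁹)·(3.61/2.30×10^-4 + 4.65/3.42×10^-3 + 2.26/6.12×10^-5) = 0.08781 rad.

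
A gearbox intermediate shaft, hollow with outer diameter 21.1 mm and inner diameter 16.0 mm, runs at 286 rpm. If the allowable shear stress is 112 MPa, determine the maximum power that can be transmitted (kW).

4.14 kW

J = π(d_o⁴ − d_i⁴)/32 = π(0.0211⁴ − 0.0160⁴)/32 = 1.303×10^-8 m⁴.
T_max = τ_allow·J/r = 1.12×10^8 × 1.303×10^-8 / 0.0106 = 138.3 N·m.
ω = 2π·286/60 = 29.95 rad/s, so P_max = T_max·ω = 4141 W.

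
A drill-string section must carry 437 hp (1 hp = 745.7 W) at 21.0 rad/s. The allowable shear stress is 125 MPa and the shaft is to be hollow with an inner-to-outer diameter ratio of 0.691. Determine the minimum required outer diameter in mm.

ω = 21.0 rad/s, so T = P/ω = 437×745.7 / 21.00 = 15520 N·m.
For a hollow shaft with d_i/d_o = 0.691: τ_max = 16T/(π d_o³ (1−k⁴)), so d_o = [16T/(π τ_allow (1−k⁴))]^(1/3) = [16·15520/(π·1.25×10^8·0.7720)]^(1/3) = 0.09356 m.

93.6 mm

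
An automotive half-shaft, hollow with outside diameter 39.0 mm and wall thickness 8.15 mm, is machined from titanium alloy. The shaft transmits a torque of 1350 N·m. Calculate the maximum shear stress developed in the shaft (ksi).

19.0 ksi

J = π(d_o⁴ − d_i⁴)/32 = π(0.0390⁴ − 0.0227⁴)/32 = 2.011×10^-7 m⁴.
τ_max = T·r/J = 1350 × 0.0195 / 2.011×10^-7 = 1.309×10^8 Pa.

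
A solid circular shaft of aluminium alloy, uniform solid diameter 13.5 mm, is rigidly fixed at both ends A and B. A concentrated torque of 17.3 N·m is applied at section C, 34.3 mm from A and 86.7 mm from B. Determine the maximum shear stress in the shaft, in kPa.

25700 kPa

With uniform GJ and both ends fixed, compatibility θ_AC = θ_CB gives T_A·a = T_B·b, together with T_A + T_B = T₀.
T_A = T₀·b/(a+b) = 17.30·86.7/121.0 = 12.40 N·m; T_B = 4.904 N·m.
τ in each portion: τ_AC = 2.57×10^7 Pa, τ_CB = 1.02×10^7 Pa; maximum is in AC.
τ_max = T_AC·r/J = 12.40·0.00675/3.26×10^-9 = 2.566×10^7 Pa.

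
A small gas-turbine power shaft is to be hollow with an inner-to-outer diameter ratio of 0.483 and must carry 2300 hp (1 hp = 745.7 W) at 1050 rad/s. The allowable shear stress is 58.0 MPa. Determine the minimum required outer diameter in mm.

53.3 mm

ω = 1050 rad/s, so T = P/ω = 2300×745.7 / 1050 = 1633 N·m.
For a hollow shaft with d_i/d_o = 0.483: τ_max = 16T/(π d_o³ (1−k⁴)), so d_o = [16T/(π τ_allow (1−k⁴))]^(1/3) = [16·1633/(π·5.80×10^7·0.9456)]^(1/3) = 0.05333 m.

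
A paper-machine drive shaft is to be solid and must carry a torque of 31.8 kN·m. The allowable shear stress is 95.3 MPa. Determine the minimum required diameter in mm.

119 mm

For a solid shaft τ_max = 16T/(πd³), so d = (16T/(π τ_allow))^(1/3) = (16·31800/(π·9.53×10^7))^(1/3) = 0.1193 m.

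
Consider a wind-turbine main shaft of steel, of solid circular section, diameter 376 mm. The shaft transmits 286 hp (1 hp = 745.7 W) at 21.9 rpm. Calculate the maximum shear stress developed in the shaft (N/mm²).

ω = 2π·21.9/60 = 2.293 rad/s, so T = P/ω = 286×745.7 / 2.293 = 92990 N·m.
J = πd⁴/32 = π(0.376)⁴/32 = 1.962×10^-3 m⁴.
τ_max = T·r/J = 92990 × 0.188 / 1.962×10^-3 = 8.910×10^6 Pa.

8.91 N/mm²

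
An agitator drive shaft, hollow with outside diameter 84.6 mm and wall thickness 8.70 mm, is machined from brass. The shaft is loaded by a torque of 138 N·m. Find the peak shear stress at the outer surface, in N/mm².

1.93 N/mm²

J = π(d_o⁴ − d_i⁴)/32 = π(0.0846⁴ − 0.0672⁴)/32 = 3.027×10^-6 m⁴.
τ_max = T·r/J = 138.0 × 0.0423 / 3.027×10^-6 = 1.928×10^6 Pa.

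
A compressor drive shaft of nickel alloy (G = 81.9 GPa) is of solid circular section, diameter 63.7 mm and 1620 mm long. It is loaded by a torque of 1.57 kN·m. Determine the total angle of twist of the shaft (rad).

0.0192 rad

J = πd⁴/32 = π(0.0637)⁴/32 = 1.616×10^-6 m⁴.
θ = T·L/(G·J) = 1570 × 1.62 / (81.9×10⁹ × 1.616×10^-6) = 0.01921 rad.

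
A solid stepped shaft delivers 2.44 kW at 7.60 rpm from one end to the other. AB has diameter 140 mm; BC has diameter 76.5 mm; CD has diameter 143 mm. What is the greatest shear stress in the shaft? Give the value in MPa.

34.9 MPa

ω = 2π·7.60/60 = 0.7959 rad/s, so T = P/ω = 2.44×10³ / 0.7959 = 3066 N·m.
Under the same torque, τ_max = 16T/(πd³) is largest where d is smallest — segment BC (d = 76.5 mm).
τ_max = 16·3066/(π·(0.0765)³) = 3.488×10^7 Pa.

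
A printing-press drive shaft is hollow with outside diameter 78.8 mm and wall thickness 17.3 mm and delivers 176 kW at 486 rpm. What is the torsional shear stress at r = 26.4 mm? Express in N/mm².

26.8 N/mm²

ω = 2π·486/60 = 50.89 rad/s, so T = P/ω = 176×10³ / 50.89 = 3458 N·m.
J = π(d_o⁴ − d_i⁴)/32 = π(0.0788⁴ − 0.0442⁴)/32 = 3.411×10^-6 m⁴.
Shear stress varies linearly with radius: τ = T·r/J = 3458 × 0.0264 / 3.411×10^-6 = 2.677×10^7 Pa.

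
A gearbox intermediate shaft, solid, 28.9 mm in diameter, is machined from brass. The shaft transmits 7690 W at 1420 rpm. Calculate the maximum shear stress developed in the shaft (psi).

ω = 2π·1420/60 = 148.7 rad/s, so T = P/ω = 7690 / 148.7 = 51.71 N·m.
J = πd⁴/32 = π(0.0289)⁴/32 = 6.848×10^-8 m⁴.
τ_max = T·r/J = 51.71 × 0.0144 / 6.848×10^-8 = 1.091×10^7 Pa.

1580 psi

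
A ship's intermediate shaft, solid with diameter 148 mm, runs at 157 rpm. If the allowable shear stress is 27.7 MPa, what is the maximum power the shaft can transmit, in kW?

J = πd⁴/32 = π(0.148)⁴/32 = 4.710×10^-5 m⁴.
T_max = τ_allow·J/r = 2.77×10^7 × 4.710×10^-5 / 0.0740 = 17630 N·m.
ω = 2π·157/60 = 16.44 rad/s, so P_max = T_max·ω = 2.899×10^5 W.

290 kW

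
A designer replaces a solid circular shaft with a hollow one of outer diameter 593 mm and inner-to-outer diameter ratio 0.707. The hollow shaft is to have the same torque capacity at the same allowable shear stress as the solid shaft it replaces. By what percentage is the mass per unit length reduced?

39.4 %

Equal τ_max and T ⇒ the solid shaft needs d_s³ = d_o³(1−k⁴), so d_s = 593·(1−0.707⁴)^(1/3) = 538.8 mm.
Area ratio A_h/A_s = d_o²(1−k²)/d_s² = (1−k²)/(1−k⁴)^(2/3) = 0.6058.
Mass saving = 1 − 0.6058 = 39.4 %.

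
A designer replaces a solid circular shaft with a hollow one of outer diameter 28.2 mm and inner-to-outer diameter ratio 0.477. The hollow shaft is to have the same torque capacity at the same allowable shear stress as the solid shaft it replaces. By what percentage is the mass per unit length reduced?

Equal τ_max and T ⇒ the solid shaft needs d_s³ = d_o³(1−k⁴), so d_s = 28.2·(1−0.477⁴)^(1/3) = 27.70 mm.
Area ratio A_h/A_s = d_o²(1−k²)/d_s² = (1−k²)/(1−k⁴)^(2/3) = 0.8003.
Mass saving = 1 − 0.8003 = 20.0 %.

20.0 %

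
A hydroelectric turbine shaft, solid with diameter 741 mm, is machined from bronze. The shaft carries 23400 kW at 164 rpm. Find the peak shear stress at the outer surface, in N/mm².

ω = 2π·164/60 = 17.17 rad/s, so T = P/ω = 23400×10³ / 17.17 = 1.363e6 N·m.
J = πd⁴/32 = π(0.741)⁴/32 = 0.02960 m⁴.
τ_max = T·r/J = 1.363e6 × 0.370 / 0.02960 = 1.706×10^7 Pa.

17.1 N/mm²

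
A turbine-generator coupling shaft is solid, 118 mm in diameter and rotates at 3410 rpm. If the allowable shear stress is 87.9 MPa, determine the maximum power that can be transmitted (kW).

10100 kW

J = πd⁴/32 = π(0.118)⁴/32 = 1.903×10^-5 m⁴.
T_max = τ_allow·J/r = 8.79×10^7 × 1.903×10^-5 / 0.0590 = 28360 N·m.
ω = 2π·3410/60 = 357.1 rad/s, so P_max = T_max·ω = 1.013×10^7 W.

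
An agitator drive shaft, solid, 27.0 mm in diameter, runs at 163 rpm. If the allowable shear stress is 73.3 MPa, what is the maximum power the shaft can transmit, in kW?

4.84 kW

J = πd⁴/32 = π(0.0270)⁴/32 = 5.217×10^-8 m⁴.
T_max = τ_allow·J/r = 7.33×10^7 × 5.217×10^-8 / 0.0135 = 283.3 N·m.
ω = 2π·163/60 = 17.07 rad/s, so P_max = T_max·ω = 4835 W.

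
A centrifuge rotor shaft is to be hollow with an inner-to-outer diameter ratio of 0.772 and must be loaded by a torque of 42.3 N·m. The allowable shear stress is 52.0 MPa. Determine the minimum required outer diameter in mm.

For a hollow shaft with d_i/d_o = 0.772: τ_max = 16T/(π d_o³ (1−k⁴)), so d_o = [16T/(π τ_allow (1−k⁴))]^(1/3) = [16·42.30/(π·5.20×10^7·0.6448)]^(1/3) = 0.01859 m.

18.6 mm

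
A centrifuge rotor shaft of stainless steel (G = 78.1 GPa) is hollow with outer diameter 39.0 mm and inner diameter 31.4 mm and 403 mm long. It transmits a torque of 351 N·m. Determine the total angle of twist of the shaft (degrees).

0.788°

J = π(d_o⁴ − d_i⁴)/32 = π(0.0390⁴ − 0.0314⁴)/32 = 1.317×10^-7 m⁴.
θ = T·L/(G·J) = 351.0 × 0.403 / (78.1×10⁹ × 1.317×10^-7) = 0.01375 rad.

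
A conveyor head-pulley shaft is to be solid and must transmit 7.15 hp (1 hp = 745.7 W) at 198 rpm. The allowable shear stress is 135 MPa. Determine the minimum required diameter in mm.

ω = 2π·198/60 = 20.73 rad/s, so T = P/ω = 7.15×745.7 / 20.73 = 257.1 N·m.
For a solid shaft τ_max = 16T/(πd³), so d = (16T/(π τ_allow))^(1/3) = (16·257.1/(π·1.35×10^8))^(1/3) = 0.02133 m.

21.3 mm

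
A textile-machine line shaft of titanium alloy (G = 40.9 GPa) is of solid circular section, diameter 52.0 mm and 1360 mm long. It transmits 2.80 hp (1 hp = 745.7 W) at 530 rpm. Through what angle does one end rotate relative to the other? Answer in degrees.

ω = 2π·530/60 = 55.50 rad/s, so T = P/ω = 2.80×745.7 / 55.50 = 37.62 N·m.
J = πd⁴/32 = π(0.0520)⁴/32 = 7.178×10^-7 m⁴.
θ = T·L/(G·J) = 37.62 × 1.36 / (40.9×10⁹ × 7.178×10^-7) = 1.743×10^-3 rad.

0.0998°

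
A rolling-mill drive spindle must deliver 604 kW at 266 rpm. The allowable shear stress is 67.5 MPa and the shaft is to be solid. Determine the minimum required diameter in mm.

ω = 2π·266/60 = 27.86 rad/s, so T = P/ω = 604×10³ / 27.86 = 21680 N·m.
For a solid shaft τ_max = 16T/(πd³), so d = (16T/(π τ_allow))^(1/3) = (16·21680/(π·6.75×10^7))^(1/3) = 0.1178 m.

118 mm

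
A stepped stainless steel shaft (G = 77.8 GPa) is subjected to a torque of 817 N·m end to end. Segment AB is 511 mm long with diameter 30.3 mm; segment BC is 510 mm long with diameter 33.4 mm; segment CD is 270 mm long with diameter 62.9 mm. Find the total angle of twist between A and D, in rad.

J_AB = π(0.0303)⁴/32 = 8.28×10^-8 m⁴; J_BC = π(0.0334)⁴/32 = 1.22×10^-7 m⁴; J_CD = π(0.0629)⁴/32 = 1.54×10^-6 m⁴.
θ = (T/G)·Σ L_i/J_i = (817.0/77.8×10⁹)·(0.511/8.28×10^-8 + 0.510/1.22×10^-7 + 0.270/1.54×10^-6) = 0.1105 rad.

0.111 rad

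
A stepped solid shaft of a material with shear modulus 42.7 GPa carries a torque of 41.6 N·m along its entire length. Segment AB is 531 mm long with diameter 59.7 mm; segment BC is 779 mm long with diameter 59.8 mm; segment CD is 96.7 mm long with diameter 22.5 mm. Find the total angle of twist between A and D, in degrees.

J_AB = π(0.0597)⁴/32 = 1.25×10^-6 m⁴; J_BC = π(0.0598)⁴/32 = 1.26×10^-6 m⁴; J_CD = π(0.0225)⁴/32 = 2.52×10^-8 m⁴.
θ = (T/G)·Σ L_i/J_i = (41.60/42.7×10⁹)·(0.531/1.25×10^-6 + 0.779/1.26×10^-6 + 0.0967/2.52×10^-8) = 4.764×10^-3 rad.

0.273°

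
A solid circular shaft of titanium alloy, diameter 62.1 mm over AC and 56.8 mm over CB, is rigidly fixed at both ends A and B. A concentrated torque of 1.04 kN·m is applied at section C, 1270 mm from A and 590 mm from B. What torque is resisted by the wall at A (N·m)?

Compatibility: T_A·a/J_AC = T_B·b/J_CB with T_A + T_B = T₀.
J_AC = 1.46×10^-6 m⁴, J_CB = 1.02×10^-6 m⁴, so T_A = T₀·(J_AC/a)/((J_AC/a)+(J_CB/b)) = 414.9 N·m, T_B = 625.1 N·m.

415 N·m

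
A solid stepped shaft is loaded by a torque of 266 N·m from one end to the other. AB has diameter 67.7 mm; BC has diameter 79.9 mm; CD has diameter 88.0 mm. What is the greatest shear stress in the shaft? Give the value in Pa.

Under the same torque, τ_max = 16T/(πd³) is largest where d is smallest — segment AB (d = 67.7 mm).
τ_max = 16·266.0/(π·(0.0677)³) = 4.366×10^6 Pa.

4.37e6 Pa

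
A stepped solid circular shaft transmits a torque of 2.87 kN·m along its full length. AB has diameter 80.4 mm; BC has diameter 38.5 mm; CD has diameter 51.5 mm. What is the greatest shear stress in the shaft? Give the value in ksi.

37.1 ksi

Under the same torque, τ_max = 16T/(πd³) is largest where d is smallest — segment BC (d = 38.5 mm).
τ_max = 16·2870/(π·(0.0385)³) = 2.561×10^8 Pa.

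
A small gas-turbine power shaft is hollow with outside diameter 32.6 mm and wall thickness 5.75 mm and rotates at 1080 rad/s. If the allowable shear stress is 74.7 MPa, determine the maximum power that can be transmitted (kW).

453 kW

J = π(d_o⁴ − d_i⁴)/32 = π(0.0326⁴ − 0.0211⁴)/32 = 9.142×10^-8 m⁴.
T_max = τ_allow·J/r = 7.47×10^7 × 9.142×10^-8 / 0.0163 = 419.0 N·m.
ω = 1080 rad/s, so P_max = T_max·ω = 4.525×10^5 W.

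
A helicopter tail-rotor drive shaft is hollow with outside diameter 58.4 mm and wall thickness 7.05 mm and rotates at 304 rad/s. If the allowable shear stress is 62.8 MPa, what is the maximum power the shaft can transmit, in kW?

499 kW

J = π(d_o⁴ − d_i⁴)/32 = π(0.0584⁴ − 0.0443⁴)/32 = 7.639×10^-7 m⁴.
T_max = τ_allow·J/r = 6.28×10^7 × 7.639×10^-7 / 0.0292 = 1643 N·m.
ω = 304 rad/s, so P_max = T_max·ω = 4.994×10^5 W.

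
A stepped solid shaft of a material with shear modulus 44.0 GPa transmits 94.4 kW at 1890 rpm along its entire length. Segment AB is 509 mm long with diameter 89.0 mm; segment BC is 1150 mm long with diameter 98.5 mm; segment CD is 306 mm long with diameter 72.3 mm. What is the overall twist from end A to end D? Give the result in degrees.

ω = 2π·1890/60 = 197.9 rad/s, so T = P/ω = 94.4×10³ / 197.9 = 477.0 N·m.
J_AB = π(0.0890)⁴/32 = 6.16×10^-6 m⁴; J_BC = π(0.0985)⁴/32 = 9.24×10^-6 m⁴; J_CD = π(0.0723)⁴/32 = 2.68×10^-6 m⁴.
θ = (T/G)·Σ L_i/J_i = (477.0/44.0×10⁹)·(0.509/6.16×10^-6 + 1.15/9.24×10^-6 + 0.306/2.68×10^-6) = 3.481×10^-3 rad.

0.199°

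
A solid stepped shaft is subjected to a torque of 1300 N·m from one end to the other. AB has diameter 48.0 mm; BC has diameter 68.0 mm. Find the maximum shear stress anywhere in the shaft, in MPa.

59.9 MPa

Under the same torque, τ_max = 16T/(πd³) is largest where d is smallest — segment AB (d = 48.0 mm).
τ_max = 16·1300/(π·(0.0480)³) = 5.987×10^7 Pa.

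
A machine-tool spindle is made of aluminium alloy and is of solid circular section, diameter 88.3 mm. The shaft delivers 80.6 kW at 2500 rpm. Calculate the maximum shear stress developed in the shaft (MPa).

2.28 MPa

ω = 2π·2500/60 = 261.8 rad/s, so T = P/ω = 80.6×10³ / 261.8 = 307.9 N·m.
J = πd⁴/32 = π(0.0883)⁴/32 = 5.968×10^-6 m⁴.
τ_max = T·r/J = 307.9 × 0.0442 / 5.968×10^-6 = 2.277×10^6 Pa.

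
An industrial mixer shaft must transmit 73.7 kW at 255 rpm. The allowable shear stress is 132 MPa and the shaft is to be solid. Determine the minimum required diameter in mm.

47.4 mm

ω = 2π·255/60 = 26.70 rad/s, so T = P/ω = 73.7×10³ / 26.70 = 2760 N·m.
For a solid shaft τ_max = 16T/(πd³), so d = (16T/(π τ_allow))^(1/3) = (16·2760/(π·1.32×10^8))^(1/3) = 0.04740 m.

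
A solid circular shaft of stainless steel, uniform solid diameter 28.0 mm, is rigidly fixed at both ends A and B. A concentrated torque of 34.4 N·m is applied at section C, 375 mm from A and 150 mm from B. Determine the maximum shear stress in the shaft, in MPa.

5.70 MPa

With uniform GJ and both ends fixed, compatibility θ_AC = θ_CB gives T_A·a = T_B·b, together with T_A + T_B = T₀.
T_A = T₀·b/(a+b) = 34.40·150/525.0 = 9.829 N·m; T_B = 24.57 N·m.
τ in each portion: τ_AC = 2.28×10^6 Pa, τ_CB = 5.70×10^6 Pa; maximum is in CB.
τ_max = T_CB·r/J = 24.57·0.0140/6.03×10^-8 = 5.701×10^6 Pa.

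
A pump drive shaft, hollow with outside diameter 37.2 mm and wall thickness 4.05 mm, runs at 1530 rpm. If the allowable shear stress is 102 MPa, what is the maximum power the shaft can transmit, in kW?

J = π(d_o⁴ − d_i⁴)/32 = π(0.0372⁴ − 0.0291⁴)/32 = 1.176×10^-7 m⁴.
T_max = τ_allow·J/r = 1.02×10^8 × 1.176×10^-7 / 0.0186 = 644.9 N·m.
ω = 2π·1530/60 = 160.2 rad/s, so P_max = T_max·ω = 1.033×10^5 W.

103 kW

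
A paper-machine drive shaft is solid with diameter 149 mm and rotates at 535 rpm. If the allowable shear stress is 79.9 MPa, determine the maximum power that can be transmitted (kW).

J = πd⁴/32 = π(0.149)⁴/32 = 4.839×10^-5 m⁴.
T_max = τ_allow·J/r = 7.99×10^7 × 4.839×10^-5 / 0.0745 = 51900 N·m.
ω = 2π·535/60 = 56.03 rad/s, so P_max = T_max·ω = 2.907×10^6 W.

2910 kW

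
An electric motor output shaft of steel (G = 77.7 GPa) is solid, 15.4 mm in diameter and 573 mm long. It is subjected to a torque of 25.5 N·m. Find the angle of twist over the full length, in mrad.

J = πd⁴/32 = π(0.0154)⁴/32 = 5.522×10^-9 m⁴.
θ = T·L/(G·J) = 25.50 × 0.573 / (77.7×10⁹ × 5.522×10^-9) = 0.03406 rad.

34.1 mrad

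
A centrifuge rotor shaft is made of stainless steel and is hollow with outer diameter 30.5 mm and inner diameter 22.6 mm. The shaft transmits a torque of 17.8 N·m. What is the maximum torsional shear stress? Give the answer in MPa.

J = π(d_o⁴ − d_i⁴)/32 = π(0.0305⁴ − 0.0226⁴)/32 = 5.935×10^-8 m⁴.
τ_max = T·r/J = 17.80 × 0.0152 / 5.935×10^-8 = 4.574×10^6 Pa.

4.57 MPa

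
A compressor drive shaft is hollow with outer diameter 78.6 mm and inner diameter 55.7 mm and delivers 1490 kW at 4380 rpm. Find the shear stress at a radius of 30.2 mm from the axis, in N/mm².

ω = 2π·4380/60 = 458.7 rad/s, so T = P/ω = 1490×10³ / 458.7 = 3249 N·m.
J = π(d_o⁴ − d_i⁴)/32 = π(0.0786⁴ − 0.0557⁴)/32 = 2.802×10^-6 m⁴.
Shear stress varies linearly with radius: τ = T·r/J = 3249 × 0.0302 / 2.802×10^-6 = 3.501×10^7 Pa.

35.0 N/mm²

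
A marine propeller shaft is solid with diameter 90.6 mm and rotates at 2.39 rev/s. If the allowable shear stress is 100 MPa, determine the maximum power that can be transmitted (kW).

219 kW

J = πd⁴/32 = π(0.0906)⁴/32 = 6.615×10^-6 m⁴.
T_max = τ_allow·J/r = 1.00×10^8 × 6.615×10^-6 / 0.0453 = 14600 N·m.
ω = 2π·2.39 = 15.02 rad/s, so P_max = T_max·ω = 2.193×10^5 W.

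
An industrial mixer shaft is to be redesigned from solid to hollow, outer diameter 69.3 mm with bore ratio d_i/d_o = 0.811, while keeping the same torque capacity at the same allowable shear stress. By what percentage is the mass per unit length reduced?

Equal τ_max and T ⇒ the solid shaft needs d_s³ = d_o³(1−k⁴), so d_s = 69.3·(1−0.811⁴)^(1/3) = 57.37 mm.
Area ratio A_h/A_s = d_o²(1−k²)/d_s² = (1−k²)/(1−k⁴)^(2/3) = 0.4994.
Mass saving = 1 − 0.4994 = 50.1 %.

50.1 %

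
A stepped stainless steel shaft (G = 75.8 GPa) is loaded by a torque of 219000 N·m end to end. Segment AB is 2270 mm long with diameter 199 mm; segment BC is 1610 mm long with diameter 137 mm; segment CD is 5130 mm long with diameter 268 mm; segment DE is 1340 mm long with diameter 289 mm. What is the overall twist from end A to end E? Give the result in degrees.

12.1°

J_AB = π(0.199)⁴/32 = 1.54×10^-4 m⁴; J_BC = π(0.137)⁴/32 = 3.46×10^-5 m⁴; J_CD = π(0.268)⁴/32 = 5.06×10^-4 m⁴; J_DE = π(0.289)⁴/32 = 6.85×10^-4 m⁴.
θ = (T/G)·Σ L_i/J_i = (219000/75.8×10⁹)·(2.27/1.54×10^-4 + 1.61/3.46×10^-5 + 5.13/5.06×10^-4 + 1.34/6.85×10^-4) = 0.2120 rad.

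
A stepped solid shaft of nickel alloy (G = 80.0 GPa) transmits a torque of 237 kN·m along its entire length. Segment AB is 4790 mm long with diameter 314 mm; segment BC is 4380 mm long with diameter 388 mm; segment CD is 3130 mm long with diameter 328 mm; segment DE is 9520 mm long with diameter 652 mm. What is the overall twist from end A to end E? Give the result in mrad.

30.5 mrad

J_AB = π(0.314)⁴/32 = 9.54×10^-4 m⁴; J_BC = π(0.388)⁴/32 = 2.22×10^-3 m⁴; J_CD = π(0.328)⁴/32 = 1.14×10^-3 m⁴; J_DE = π(0.652)⁴/32 = 0.0177 m⁴.
θ = (T/G)·Σ L_i/J_i = (237000/80.0×10⁹)·(4.79/9.54×10^-4 + 4.38/2.22×10^-3 + 3.13/1.14×10^-3 + 9.52/0.0177) = 0.03045 rad.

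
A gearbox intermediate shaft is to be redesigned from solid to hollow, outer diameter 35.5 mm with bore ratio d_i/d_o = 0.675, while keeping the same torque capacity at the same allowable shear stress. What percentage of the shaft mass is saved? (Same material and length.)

36.4 %

Equal τ_max and T ⇒ the solid shaft needs d_s³ = d_o³(1−k⁴), so d_s = 35.5·(1−0.675⁴)^(1/3) = 32.85 mm.
Area ratio A_h/A_s = d_o²(1−k²)/d_s² = (1−k²)/(1−k⁴)^(2/3) = 0.6357.
Mass saving = 1 − 0.6357 = 36.4 %.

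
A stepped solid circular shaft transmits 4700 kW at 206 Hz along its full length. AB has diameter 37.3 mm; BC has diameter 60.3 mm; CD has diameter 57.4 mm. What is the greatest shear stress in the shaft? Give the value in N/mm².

356 N/mm²

ω = 2π·206 = 1294 rad/s, so T = P/ω = 4700×10³ / 1294 = 3631 N·m.
Under the same torque, τ_max = 16T/(πd³) is largest where d is smallest — segment AB (d = 37.3 mm).
τ_max = 16·3631/(π·(0.0373)³) = 3.564×10^8 Pa.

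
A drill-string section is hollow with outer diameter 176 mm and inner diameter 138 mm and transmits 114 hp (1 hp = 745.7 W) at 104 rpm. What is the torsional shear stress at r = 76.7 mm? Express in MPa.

ω = 2π·104/60 = 10.89 rad/s, so T = P/ω = 114×745.7 / 10.89 = 7806 N·m.
J = π(d_o⁴ − d_i⁴)/32 = π(0.176⁴ − 0.138⁴)/32 = 5.859×10^-5 m⁴.
Shear stress varies linearly with radius: τ = T·r/J = 7806 × 0.0767 / 5.859×10^-5 = 1.022×10^7 Pa.

10.2 MPa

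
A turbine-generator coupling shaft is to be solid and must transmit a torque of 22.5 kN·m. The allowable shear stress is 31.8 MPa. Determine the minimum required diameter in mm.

For a solid shaft τ_max = 16T/(πd³), so d = (16T/(π τ_allow))^(1/3) = (16·22500/(π·3.18×10^7))^(1/3) = 0.1533 m.

153 mm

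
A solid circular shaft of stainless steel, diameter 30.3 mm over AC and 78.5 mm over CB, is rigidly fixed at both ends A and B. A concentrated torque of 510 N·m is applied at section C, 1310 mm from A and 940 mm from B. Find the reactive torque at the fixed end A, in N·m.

8.00 N·m

Compatibility: T_A·a/J_AC = T_B·b/J_CB with T_A + T_B = T₀.
J_AC = 8.28×10^-8 m⁴, J_CB = 3.73×10^-6 m⁴, so T_A = T₀·(J_AC/a)/((J_AC/a)+(J_CB/b)) = 7.996 N·m, T_B = 502.0 N·m.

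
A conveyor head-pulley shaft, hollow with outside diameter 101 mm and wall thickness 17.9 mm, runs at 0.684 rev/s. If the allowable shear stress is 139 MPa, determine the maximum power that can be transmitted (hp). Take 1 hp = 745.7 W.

134 hp

J = π(d_o⁴ − d_i⁴)/32 = π(0.101⁴ − 0.0652⁴)/32 = 8.442×10^-6 m⁴.
T_max = τ_allow·J/r = 1.39×10^8 × 8.442×10^-6 / 0.0505 = 23240 N·m.
ω = 2π·0.684 = 4.298 rad/s, so P_max = T_max·ω = 9.986×10^4 W.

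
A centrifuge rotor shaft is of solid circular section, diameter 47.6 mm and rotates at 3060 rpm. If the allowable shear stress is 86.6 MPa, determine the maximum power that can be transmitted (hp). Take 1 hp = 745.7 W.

788 hp

J = πd⁴/32 = π(0.0476)⁴/32 = 5.040×10^-7 m⁴.
T_max = τ_allow·J/r = 8.66×10^7 × 5.040×10^-7 / 0.0238 = 1834 N·m.
ω = 2π·3060/60 = 320.4 rad/s, so P_max = T_max·ω = 5.876×10^5 W.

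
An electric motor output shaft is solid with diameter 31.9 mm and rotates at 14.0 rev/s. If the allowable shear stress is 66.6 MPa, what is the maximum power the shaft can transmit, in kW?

37.3 kW

J = πd⁴/32 = π(0.0319)⁴/32 = 1.017×10^-7 m⁴.
T_max = τ_allow·J/r = 6.66×10^7 × 1.017×10^-7 / 0.0159 = 424.5 N·m.
ω = 2π·14.0 = 87.96 rad/s, so P_max = T_max·ω = 3.734×10^4 W.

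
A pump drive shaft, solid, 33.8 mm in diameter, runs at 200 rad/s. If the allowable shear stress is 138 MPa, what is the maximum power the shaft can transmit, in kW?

J = πd⁴/32 = π(0.0338)⁴/32 = 1.281×10^-7 m⁴.
T_max = τ_allow·J/r = 1.38×10^8 × 1.281×10^-7 / 0.0169 = 1046 N·m.
ω = 200 rad/s, so P_max = T_max·ω = 2.093×10^5 W.

209 kW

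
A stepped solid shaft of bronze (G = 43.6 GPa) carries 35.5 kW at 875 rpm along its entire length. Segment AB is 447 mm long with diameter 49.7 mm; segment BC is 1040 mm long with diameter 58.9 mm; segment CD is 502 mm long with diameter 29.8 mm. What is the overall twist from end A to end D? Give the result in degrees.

ω = 2π·875/60 = 91.63 rad/s, so T = P/ω = 35.5×10³ / 91.63 = 387.4 N·m.
J_AB = π(0.0497)⁴/32 = 5.99×10^-7 m⁴; J_BC = π(0.0589)⁴/32 = 1.18×10^-6 m⁴; J_CD = π(0.0298)⁴/32 = 7.74×10^-8 m⁴.
θ = (T/G)·Σ L_i/J_i = (387.4/43.6×10⁹)·(0.447/5.99×10^-7 + 1.04/1.18×10^-6 + 0.502/7.74×10^-8) = 0.07207 rad.

4.13°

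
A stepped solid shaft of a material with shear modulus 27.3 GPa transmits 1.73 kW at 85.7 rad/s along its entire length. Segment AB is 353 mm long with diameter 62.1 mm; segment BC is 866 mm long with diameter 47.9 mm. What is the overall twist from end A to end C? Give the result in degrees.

0.0812°

ω = 85.7 rad/s, so T = P/ω = 1.73×10³ / 85.70 = 20.19 N·m.
J_AB = π(0.0621)⁴/32 = 1.46×10^-6 m⁴; J_BC = π(0.0479)⁴/32 = 5.17×10^-7 m⁴.
θ = (T/G)·Σ L_i/J_i = (20.19/27.3×10⁹)·(0.353/1.46×10^-6 + 0.866/5.17×10^-7) = 1.418×10^-3 rad.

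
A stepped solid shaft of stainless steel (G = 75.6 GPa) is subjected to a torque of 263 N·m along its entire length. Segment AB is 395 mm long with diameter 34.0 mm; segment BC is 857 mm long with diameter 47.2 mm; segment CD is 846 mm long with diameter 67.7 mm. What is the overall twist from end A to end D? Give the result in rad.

J_AB = π(0.0340)⁴/32 = 1.31×10^-7 m⁴; J_BC = π(0.0472)⁴/32 = 4.87×10^-7 m⁴; J_CD = π(0.0677)⁴/32 = 2.06×10^-6 m⁴.
θ = (T/G)·Σ L_i/J_i = (263.0/75.6×10⁹)·(0.395/1.31×10^-7 + 0.857/4.87×10^-7 + 0.846/2.06×10^-6) = 0.01802 rad.

0.0180 rad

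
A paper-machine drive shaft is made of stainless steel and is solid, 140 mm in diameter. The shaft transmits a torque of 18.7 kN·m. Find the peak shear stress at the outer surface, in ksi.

J = πd⁴/32 = π(0.140)⁴/32 = 3.771×10^-5 m⁴.
τ_max = T·r/J = 18700 × 0.0700 / 3.771×10^-5 = 3.471×10^7 Pa.

5.03 ksi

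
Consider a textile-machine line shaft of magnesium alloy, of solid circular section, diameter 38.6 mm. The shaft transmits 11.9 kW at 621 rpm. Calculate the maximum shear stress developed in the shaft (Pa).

ω = 2π·621/60 = 65.03 rad/s, so T = P/ω = 11.9×10³ / 65.03 = 183.0 N·m.
J = πd⁴/32 = π(0.0386)⁴/32 = 2.179×10^-7 m⁴.
τ_max = T·r/J = 183.0 × 0.0193 / 2.179×10^-7 = 1.620×10^7 Pa.

1.62e7 Pa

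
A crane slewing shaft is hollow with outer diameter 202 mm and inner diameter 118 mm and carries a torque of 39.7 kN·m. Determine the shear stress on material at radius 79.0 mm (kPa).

J = π(d_o⁴ − d_i⁴)/32 = π(0.202⁴ − 0.118⁴)/32 = 1.444×10^-4 m⁴.
Shear stress varies linearly with radius: τ = T·r/J = 39700 × 0.0790 / 1.444×10^-4 = 2.172×10^7 Pa.

21700 kPa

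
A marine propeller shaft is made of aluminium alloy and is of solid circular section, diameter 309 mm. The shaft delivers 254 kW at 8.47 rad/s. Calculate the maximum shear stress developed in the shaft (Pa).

ω = 8.47 rad/s, so T = P/ω = 254×10³ / 8.470 = 29990 N·m.
J = πd⁴/32 = π(0.309)⁴/32 = 8.950×10^-4 m⁴.
τ_max = T·r/J = 29990 × 0.154 / 8.950×10^-4 = 5.177×10^6 Pa.

5.18e6 Pa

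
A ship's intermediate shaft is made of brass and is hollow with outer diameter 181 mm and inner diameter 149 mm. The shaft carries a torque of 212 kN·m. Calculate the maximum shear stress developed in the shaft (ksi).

48.8 ksi

J = π(d_o⁴ − d_i⁴)/32 = π(0.181⁴ − 0.149⁴)/32 = 5.698×10^-5 m⁴.
τ_max = T·r/J = 212000 × 0.0905 / 5.698×10^-5 = 3.367×10^8 Pa.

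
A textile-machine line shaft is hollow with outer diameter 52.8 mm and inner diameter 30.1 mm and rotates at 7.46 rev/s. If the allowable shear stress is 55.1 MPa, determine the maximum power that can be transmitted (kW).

66.8 kW

J = π(d_o⁴ − d_i⁴)/32 = π(0.0528⁴ − 0.0301⁴)/32 = 6.824×10^-7 m⁴.
T_max = τ_allow·J/r = 5.51×10^7 × 6.824×10^-7 / 0.0264 = 1424 N·m.
ω = 2π·7.46 = 46.87 rad/s, so P_max = T_max·ω = 6.676×10^4 W.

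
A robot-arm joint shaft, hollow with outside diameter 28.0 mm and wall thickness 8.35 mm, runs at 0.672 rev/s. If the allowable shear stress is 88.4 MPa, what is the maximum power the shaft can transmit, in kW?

J = π(d_o⁴ − d_i⁴)/32 = π(0.0280⁴ − 0.0113⁴)/32 = 5.874×10^-8 m⁴.
T_max = τ_allow·J/r = 8.84×10^7 × 5.874×10^-8 / 0.0140 = 370.9 N·m.
ω = 2π·0.672 = 4.222 rad/s, so P_max = T_max·ω = 1566 W.

1.57 kW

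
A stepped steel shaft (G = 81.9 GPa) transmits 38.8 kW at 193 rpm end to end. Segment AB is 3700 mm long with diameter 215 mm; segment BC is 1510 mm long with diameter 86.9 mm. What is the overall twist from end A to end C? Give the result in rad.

ω = 2π·193/60 = 20.21 rad/s, so T = P/ω = 38.8×10³ / 20.21 = 1920 N·m.
J_AB = π(0.215)⁴/32 = 2.10×10^-4 m⁴; J_BC = π(0.0869)⁴/32 = 5.60×10^-6 m⁴.
θ = (T/G)·Σ L_i/J_i = (1920/81.9×10⁹)·(3.70/2.10×10^-4 + 1.51/5.60×10^-6) = 6.736×10^-3 rad.

0.00674 rad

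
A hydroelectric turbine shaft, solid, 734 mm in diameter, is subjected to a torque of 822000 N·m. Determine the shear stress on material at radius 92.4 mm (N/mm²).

J = πd⁴/32 = π(0.734)⁴/32 = 0.02850 m⁴.
Shear stress varies linearly with radius: τ = T·r/J = 822000 × 0.0924 / 0.02850 = 2.665×10^6 Pa.

2.67 N/mm²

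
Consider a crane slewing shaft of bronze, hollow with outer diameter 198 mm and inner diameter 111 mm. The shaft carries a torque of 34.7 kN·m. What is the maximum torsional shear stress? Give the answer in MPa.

J = π(d_o⁴ − d_i⁴)/32 = π(0.198⁴ − 0.111⁴)/32 = 1.360×10^-4 m⁴.
τ_max = T·r/J = 34700 × 0.0990 / 1.360×10^-4 = 2.526×10^7 Pa.

25.3 MPa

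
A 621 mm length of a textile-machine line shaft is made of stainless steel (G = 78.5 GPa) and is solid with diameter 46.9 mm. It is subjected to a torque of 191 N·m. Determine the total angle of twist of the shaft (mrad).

3.18 mrad

J = πd⁴/32 = π(0.0469)⁴/32 = 4.750×10^-7 m⁴.
θ = T·L/(G·J) = 191.0 × 0.621 / (78.5×10⁹ × 4.750×10^-7) = 3.181×10^-3 rad.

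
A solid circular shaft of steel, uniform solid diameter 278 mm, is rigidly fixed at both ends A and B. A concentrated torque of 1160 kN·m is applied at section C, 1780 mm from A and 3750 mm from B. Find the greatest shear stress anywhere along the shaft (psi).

With uniform GJ and both ends fixed, compatibility θ_AC = θ_CB gives T_A·a = T_B·b, together with T_A + T_B = T₀.
T_A = T₀·b/(a+b) = 1.160e6·3750/5530 = 786600 N·m; T_B = 373400 N·m.
τ in each portion: τ_AC = 1.86×10^8 Pa, τ_CB = 8.85×10^7 Pa; maximum is in AC.
τ_max = T_AC·r/J = 786600·0.139/5.86×10^-4 = 1.865×10^8 Pa.

27000 psi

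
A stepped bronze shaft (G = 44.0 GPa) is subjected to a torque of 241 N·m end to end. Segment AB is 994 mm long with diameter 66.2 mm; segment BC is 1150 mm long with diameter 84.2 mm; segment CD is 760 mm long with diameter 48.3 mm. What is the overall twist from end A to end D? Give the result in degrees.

0.685°

J_AB = π(0.0662)⁴/32 = 1.89×10^-6 m⁴; J_BC = π(0.0842)⁴/32 = 4.93×10^-6 m⁴; J_CD = π(0.0483)⁴/32 = 5.34×10^-7 m⁴.
θ = (T/G)·Σ L_i/J_i = (241.0/44.0×10⁹)·(0.994/1.89×10^-6 + 1.15/4.93×10^-6 + 0.760/5.34×10^-7) = 0.01195 rad.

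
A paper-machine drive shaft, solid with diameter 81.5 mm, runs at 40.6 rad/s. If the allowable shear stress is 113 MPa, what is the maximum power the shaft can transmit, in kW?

488 kW

J = πd⁴/32 = π(0.0815)⁴/32 = 4.331×10^-6 m⁴.
T_max = τ_allow·J/r = 1.13×10^8 × 4.331×10^-6 / 0.0408 = 12010 N·m.
ω = 40.6 rad/s, so P_max = T_max·ω = 4.876×10^5 W.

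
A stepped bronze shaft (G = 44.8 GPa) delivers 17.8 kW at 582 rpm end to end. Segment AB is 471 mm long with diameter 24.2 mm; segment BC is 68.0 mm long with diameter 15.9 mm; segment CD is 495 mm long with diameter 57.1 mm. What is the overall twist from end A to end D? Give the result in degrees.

9.45°

ω = 2π·582/60 = 60.95 rad/s, so T = P/ω = 17.8×10³ / 60.95 = 292.1 N·m.
J_AB = π(0.0242)⁴/32 = 3.37×10^-8 m⁴; J_BC = π(0.0159)⁴/32 = 6.27×10^-9 m⁴; J_CD = π(0.0571)⁴/32 = 1.04×10^-6 m⁴.
θ = (T/G)·Σ L_i/J_i = (292.1/44.8×10⁹)·(0.471/3.37×10^-8 + 0.0680/6.27×10^-9 + 0.495/1.04×10^-6) = 0.1649 rad.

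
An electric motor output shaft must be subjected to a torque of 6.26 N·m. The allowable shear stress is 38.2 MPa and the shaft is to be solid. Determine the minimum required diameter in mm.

9.42 mm

For a solid shaft τ_max = 16T/(πd³), so d = (16T/(π τ_allow))^(1/3) = (16·6.260/(π·3.82×10^7))^(1/3) = 0.009415 m.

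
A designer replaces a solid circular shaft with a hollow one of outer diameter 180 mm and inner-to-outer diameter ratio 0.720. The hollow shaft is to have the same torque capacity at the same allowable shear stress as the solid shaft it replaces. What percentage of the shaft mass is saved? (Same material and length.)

40.7 %

Equal τ_max and T ⇒ the solid shaft needs d_s³ = d_o³(1−k⁴), so d_s = 180·(1−0.720⁴)^(1/3) = 162.2 mm.
Area ratio A_h/A_s = d_o²(1−k²)/d_s² = (1−k²)/(1−k⁴)^(2/3) = 0.5933.
Mass saving = 1 − 0.5933 = 40.7 %.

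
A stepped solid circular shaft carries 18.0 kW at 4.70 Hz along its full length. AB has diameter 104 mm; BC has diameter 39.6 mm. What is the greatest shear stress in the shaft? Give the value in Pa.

ω = 2π·4.70 = 29.53 rad/s, so T = P/ω = 18.0×10³ / 29.53 = 609.5 N·m.
Under the same torque, τ_max = 16T/(πd³) is largest where d is smallest — segment BC (d = 39.6 mm).
τ_max = 16·609.5/(π·(0.0396)³) = 4.999×10^7 Pa.

5.00e7 Pa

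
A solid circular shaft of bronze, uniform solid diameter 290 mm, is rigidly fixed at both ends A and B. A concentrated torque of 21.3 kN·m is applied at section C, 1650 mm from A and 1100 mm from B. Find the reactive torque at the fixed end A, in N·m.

With uniform GJ and both ends fixed, compatibility θ_AC = θ_CB gives T_A·a = T_B·b, together with T_A + T_B = T₀.
T_A = T₀·b/(a+b) = 21300·1100/2750 = 8520 N·m; T_B = 12780 N·m.

8520 N·m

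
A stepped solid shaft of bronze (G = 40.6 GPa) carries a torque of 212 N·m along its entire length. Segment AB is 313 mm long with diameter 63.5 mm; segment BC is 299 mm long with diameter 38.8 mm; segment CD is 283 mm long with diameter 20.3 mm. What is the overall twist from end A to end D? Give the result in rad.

0.0967 rad

J_AB = π(0.0635)⁴/32 = 1.60×10^-6 m⁴; J_BC = π(0.0388)⁴/32 = 2.22×10^-7 m⁴; J_CD = π(0.0203)⁴/32 = 1.67×10^-8 m⁴.
θ = (T/G)·Σ L_i/J_i = (212.0/40.6×10⁹)·(0.313/1.60×10^-6 + 0.299/2.22×10^-7 + 0.283/1.67×10^-8) = 0.09668 rad.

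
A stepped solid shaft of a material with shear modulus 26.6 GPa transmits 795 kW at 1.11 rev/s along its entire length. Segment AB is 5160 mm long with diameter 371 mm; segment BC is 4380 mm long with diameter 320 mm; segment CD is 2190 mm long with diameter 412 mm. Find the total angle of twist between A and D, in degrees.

ω = 2π·1.11 = 6.974 rad/s, so T = P/ω = 795×10³ / 6.974 = 114000 N·m.
J_AB = π(0.371)⁴/32 = 1.86×10^-3 m⁴; J_BC = π(0.320)⁴/32 = 1.03×10^-3 m⁴; J_CD = π(0.412)⁴/32 = 2.83×10^-3 m⁴.
θ = (T/G)·Σ L_i/J_i = (114000/26.6×10⁹)·(5.16/1.86×10^-3 + 4.38/1.03×10^-3 + 2.19/2.83×10^-3) = 0.03344 rad.

1.92°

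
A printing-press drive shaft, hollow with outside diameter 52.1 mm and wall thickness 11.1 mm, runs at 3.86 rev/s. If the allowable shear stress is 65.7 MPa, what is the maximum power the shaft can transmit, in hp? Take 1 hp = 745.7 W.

52.9 hp

J = π(d_o⁴ − d_i⁴)/32 = π(0.0521⁴ − 0.0299⁴)/32 = 6.449×10^-7 m⁴.
T_max = τ_allow·J/r = 6.57×10^7 × 6.449×10^-7 / 0.0261 = 1626 N·m.
ω = 2π·3.86 = 24.25 rad/s, so P_max = T_max·ω = 3.945×10^4 W.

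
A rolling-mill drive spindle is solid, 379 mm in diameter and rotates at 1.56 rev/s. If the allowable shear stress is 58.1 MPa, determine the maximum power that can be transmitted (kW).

6090 kW

J = πd⁴/32 = π(0.379)⁴/32 = 2.026×10^-3 m⁴.
T_max = τ_allow·J/r = 5.81×10^7 × 2.026×10^-3 / 0.190 = 621000 N·m.
ω = 2π·1.56 = 9.802 rad/s, so P_max = T_max·ω = 6.087×10^6 W.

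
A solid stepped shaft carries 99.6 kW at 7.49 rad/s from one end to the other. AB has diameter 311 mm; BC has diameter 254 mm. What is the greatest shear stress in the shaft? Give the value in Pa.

4.13e6 Pa

ω = 7.49 rad/s, so T = P/ω = 99.6×10³ / 7.490 = 13300 N·m.
Under the same torque, τ_max = 16T/(πd³) is largest where d is smallest — segment BC (d = 254 mm).
τ_max = 16·13300/(π·(0.254)³) = 4.133×10^6 Pa.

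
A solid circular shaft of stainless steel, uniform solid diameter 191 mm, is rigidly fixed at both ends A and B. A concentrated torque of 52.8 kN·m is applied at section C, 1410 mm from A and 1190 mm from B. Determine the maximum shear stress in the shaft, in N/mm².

With uniform GJ and both ends fixed, compatibility θ_AC = θ_CB gives T_A·a = T_B·b, together with T_A + T_B = T₀.
T_A = T₀·b/(a+b) = 52800·1190/2600 = 24170 N·m; T_B = 28630 N·m.
τ in each portion: τ_AC = 1.77×10^7 Pa, τ_CB = 2.09×10^7 Pa; maximum is in CB.
τ_max = T_CB·r/J = 28630·0.0955/1.31×10^-4 = 2.093×10^7 Pa.

20.9 N/mm²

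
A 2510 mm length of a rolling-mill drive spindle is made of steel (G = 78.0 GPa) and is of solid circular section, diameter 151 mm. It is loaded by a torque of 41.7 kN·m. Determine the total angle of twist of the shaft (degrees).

1.51°

J = πd⁴/32 = π(0.151)⁴/32 = 5.104×10^-5 m⁴.
θ = T·L/(G·J) = 41700 × 2.51 / (78.0×10⁹ × 5.104×10^-5) = 0.02629 rad.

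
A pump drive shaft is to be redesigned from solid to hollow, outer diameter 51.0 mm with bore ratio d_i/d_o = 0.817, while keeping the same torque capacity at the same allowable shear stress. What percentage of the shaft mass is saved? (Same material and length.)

50.7 %

Equal τ_max and T ⇒ the solid shaft needs d_s³ = d_o³(1−k⁴), so d_s = 51.0·(1−0.817⁴)^(1/3) = 41.90 mm.
Area ratio A_h/A_s = d_o²(1−k²)/d_s² = (1−k²)/(1−k⁴)^(2/3) = 0.4927.
Mass saving = 1 − 0.4927 = 50.7 %.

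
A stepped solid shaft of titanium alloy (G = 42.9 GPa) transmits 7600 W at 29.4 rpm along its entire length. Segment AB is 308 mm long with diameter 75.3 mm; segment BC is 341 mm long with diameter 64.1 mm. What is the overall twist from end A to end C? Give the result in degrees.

1.00°

ω = 2π·29.4/60 = 3.079 rad/s, so T = P/ω = 7600 / 3.079 = 2469 N·m.
J_AB = π(0.0753)⁴/32 = 3.16×10^-6 m⁴; J_BC = π(0.0641)⁴/32 = 1.66×10^-6 m⁴.
θ = (T/G)·Σ L_i/J_i = (2469/42.9×10⁹)·(0.308/3.16×10^-6 + 0.341/1.66×10^-6) = 0.01745 rad.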